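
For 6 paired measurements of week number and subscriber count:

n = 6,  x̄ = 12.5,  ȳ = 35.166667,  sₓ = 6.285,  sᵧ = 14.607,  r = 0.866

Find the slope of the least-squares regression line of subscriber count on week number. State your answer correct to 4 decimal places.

2.0127

b = r · sᵧ/sₓ = 0.866 · 14.607/6.285 = 2.012675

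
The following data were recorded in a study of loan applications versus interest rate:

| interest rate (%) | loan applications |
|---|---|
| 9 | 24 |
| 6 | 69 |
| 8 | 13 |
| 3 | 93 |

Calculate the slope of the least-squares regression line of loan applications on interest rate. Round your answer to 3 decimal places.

n = 4, Σx = 26, Σy = 199, Σxy = 1013, Σx² = 190
Sxx = Σx² − (Σx)²/n = 190 − 169 = 21
Sxy = Σxy − (Σx)(Σy)/n = 1013 − 1293.5 = -280.5
b = Sxy/Sxx = -280.5/21 = -13.357143

-13.357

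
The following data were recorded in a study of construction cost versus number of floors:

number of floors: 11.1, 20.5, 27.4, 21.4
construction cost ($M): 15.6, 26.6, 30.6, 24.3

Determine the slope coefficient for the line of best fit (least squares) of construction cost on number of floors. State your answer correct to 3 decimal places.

n = 4, Σx = 80.4, Σy = 97.1, Σxy = 2076.92, Σx² = 1752.18
Sxx = Σx² − (Σx)²/n = 1752.18 − 1616.04 = 136.14
Sxy = Σxy − (Σx)(Σy)/n = 2076.92 − 1951.71 = 125.21
b = Sxy/Sxx = 125.21/136.14 = 0.919715

0.920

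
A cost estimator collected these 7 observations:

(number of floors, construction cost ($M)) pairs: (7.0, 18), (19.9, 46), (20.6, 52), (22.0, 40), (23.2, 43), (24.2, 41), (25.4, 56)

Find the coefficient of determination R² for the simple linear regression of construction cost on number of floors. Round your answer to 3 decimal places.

n = 7, Σx = 142.3, Σy = 296, Σxy = 6404.8, Σx² = 3122.41, Σy² = 13410
Sxx = Σx² − (Σx)²/n = 3122.41 − 2892.755714 = 229.654286
Sxy = Σxy − (Σx)(Σy)/n = 6404.8 − 6017.257143 = 387.542857
Syy = Σy² − (Σy)²/n = 13410 − 12516.571429 = 893.428571
R² = Sxy²/(Sxx·Syy) = (387.542857)²/(229.654286·893.428571) = 0.731990

0.732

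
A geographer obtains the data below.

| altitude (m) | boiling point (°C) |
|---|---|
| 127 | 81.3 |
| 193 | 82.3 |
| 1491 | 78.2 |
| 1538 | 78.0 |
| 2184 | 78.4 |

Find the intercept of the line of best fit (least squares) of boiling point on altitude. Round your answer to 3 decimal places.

n = 5, Σx = 5533, Σy = 398.2, Σxy = 433994.8, Σx² = 9411759
Sxx = Σx² − (Σx)²/n = 9411759 − 6122817.8 = 3288941.2
Sxy = Σxy − (Σx)(Σy)/n = 433994.8 − 440648.12 = -6653.32
b = Sxy/Sxx = -6653.32/3288941.2 = -0.002023
a = ȳ − b·x̄ = 79.64 − (-0.002023)·1106.6 = 81.878582

81.879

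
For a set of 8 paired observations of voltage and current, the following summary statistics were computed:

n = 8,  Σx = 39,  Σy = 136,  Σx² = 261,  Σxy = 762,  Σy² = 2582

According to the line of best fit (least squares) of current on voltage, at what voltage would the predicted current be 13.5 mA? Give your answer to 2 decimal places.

2.37

Sxx = Σx² − (Σx)²/n = 261 − 190.125 = 70.875
Sxy = Σxy − (Σx)(Σy)/n = 762 − 663 = 99
b = Sxy/Sxx = 99/70.875 = 1.396825
a = ȳ − b·x̄ = 17 − 1.396825·4.875 = 10.190476
Set a + b·x = 13.5: x = (13.5 − 10.190476) / 1.396825 = 2.369318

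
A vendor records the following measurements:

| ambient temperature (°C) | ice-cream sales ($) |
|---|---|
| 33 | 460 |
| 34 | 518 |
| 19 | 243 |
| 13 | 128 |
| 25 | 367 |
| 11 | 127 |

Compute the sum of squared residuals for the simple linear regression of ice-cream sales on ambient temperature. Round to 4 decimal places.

1759.6849

n = 6, Σx = 135, Σy = 1843, Σxy = 49645, Σx² = 3521, Σy² = 706175
Sxx = Σx² − (Σx)²/n = 3521 − 3037.5 = 483.5
Sxy = Σxy − (Σx)(Σy)/n = 49645 − 41467.5 = 8177.5
Syy = Σy² − (Σy)²/n = 706175 − 566108.166667 = 140066.833333
b = Sxy/Sxx = 8177.5/483.5 = 16.913133
SSE = Syy − b·Sxy = 140066.833333 − 16.913133·8177.5 = 1759.684936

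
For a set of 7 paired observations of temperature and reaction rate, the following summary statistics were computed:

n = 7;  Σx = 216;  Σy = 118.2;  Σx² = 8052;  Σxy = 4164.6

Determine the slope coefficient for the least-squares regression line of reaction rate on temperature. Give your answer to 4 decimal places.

Sxx = Σx² − (Σx)²/n = 8052 − 6665.142857 = 1386.857143
Sxy = Σxy − (Σx)(Σy)/n = 4164.6 − 3647.314286 = 517.285714
b = Sxy/Sxx = 517.285714/1386.857143 = 0.372991

0.3730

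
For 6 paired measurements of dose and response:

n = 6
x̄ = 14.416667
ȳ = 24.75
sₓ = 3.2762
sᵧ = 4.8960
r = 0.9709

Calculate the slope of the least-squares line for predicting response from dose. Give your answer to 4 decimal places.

b = r · sᵧ/sₓ = 0.9709 · 4.896/3.2762 = 1.450927

1.4509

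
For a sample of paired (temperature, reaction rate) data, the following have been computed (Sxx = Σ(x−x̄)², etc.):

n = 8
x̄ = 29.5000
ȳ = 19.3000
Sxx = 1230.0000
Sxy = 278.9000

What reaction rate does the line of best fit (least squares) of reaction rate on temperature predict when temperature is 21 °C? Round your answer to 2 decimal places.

17.37

b = Sxy/Sxx = 278.9/1230 = 0.226748
a = ȳ − b·x̄ = 19.3 − 0.226748·29.5 = 12.610935
ŷ(21) = a + b·21 = 12.610935 + 0.226748·21 = 17.372642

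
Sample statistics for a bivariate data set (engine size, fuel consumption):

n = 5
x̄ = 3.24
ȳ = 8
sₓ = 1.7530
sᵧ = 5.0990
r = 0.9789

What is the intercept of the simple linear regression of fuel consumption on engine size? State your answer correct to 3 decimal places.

-1.225

b = r · sᵧ/sₓ = 0.9789 · 5.099/1.753 = 2.847354
a = ȳ − b·x̄ = 8 − 2.847354·3.24 = -1.225426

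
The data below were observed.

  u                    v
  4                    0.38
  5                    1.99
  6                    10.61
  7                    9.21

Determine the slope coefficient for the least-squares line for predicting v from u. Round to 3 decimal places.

3.511

n = 4, Σx = 22, Σy = 22.19, Σxy = 139.6, Σx² = 126
Sxx = Σx² − (Σx)²/n = 126 − 121 = 5
Sxy = Σxy − (Σx)(Σy)/n = 139.6 − 122.045 = 17.555
b = Sxy/Sxx = 17.555/5 = 3.511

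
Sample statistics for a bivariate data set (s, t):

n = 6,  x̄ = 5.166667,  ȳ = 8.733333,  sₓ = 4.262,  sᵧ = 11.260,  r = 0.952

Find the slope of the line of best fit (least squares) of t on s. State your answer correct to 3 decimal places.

b = r · sᵧ/sₓ = 0.952 · 11.26/4.262 = 2.515138

2.515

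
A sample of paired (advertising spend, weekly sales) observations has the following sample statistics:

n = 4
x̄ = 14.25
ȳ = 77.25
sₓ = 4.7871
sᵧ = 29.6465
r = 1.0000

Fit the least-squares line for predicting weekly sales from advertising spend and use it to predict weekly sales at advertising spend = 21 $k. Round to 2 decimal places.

b = r · sᵧ/sₓ = 1 · 29.6465/4.7871 = 6.192998
a = ȳ − b·x̄ = 77.25 − 6.192998·14.25 = -11.000219
ŷ(21) = a + b·21 = -11.000219 + 6.192998·21 = 119.052735

119.05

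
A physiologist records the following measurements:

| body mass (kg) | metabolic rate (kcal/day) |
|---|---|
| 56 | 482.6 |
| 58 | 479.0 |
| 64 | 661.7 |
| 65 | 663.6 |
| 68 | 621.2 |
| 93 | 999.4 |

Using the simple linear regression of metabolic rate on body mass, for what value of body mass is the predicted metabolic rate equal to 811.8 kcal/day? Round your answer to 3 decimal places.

n = 6, Σx = 404, Σy = 3907.5, Σxy = 275476.2, Σx² = 28094
Sxx = Σx² − (Σx)²/n = 28094 − 27202.666667 = 891.333333
Sxy = Σxy − (Σx)(Σy)/n = 275476.2 − 263105 = 12371.2
b = Sxy/Sxx = 12371.2/891.333333 = 13.879432
a = ȳ − b·x̄ = 651.25 − 13.879432·67.333333 = -283.298392
Set a + b·x = 811.8: x = (811.8 − (-283.298392)) / 13.879432 = 78.900810

78.901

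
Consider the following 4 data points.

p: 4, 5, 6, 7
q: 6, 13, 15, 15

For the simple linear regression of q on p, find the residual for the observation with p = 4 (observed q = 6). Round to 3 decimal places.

-1.900

n = 4, Σx = 22, Σy = 49, Σxy = 284, Σx² = 126
Sxx = Σx² − (Σx)²/n = 126 − 121 = 5
Sxy = Σxy − (Σx)(Σy)/n = 284 − 269.5 = 14.5
b = Sxy/Sxx = 14.5/5 = 2.9
a = ȳ − b·x̄ = 12.25 − 2.9·5.5 = -3.7
ŷ(4) = -3.7 + 2.9·4 = 7.9
residual = y − ŷ = 6 − 7.9 = -1.9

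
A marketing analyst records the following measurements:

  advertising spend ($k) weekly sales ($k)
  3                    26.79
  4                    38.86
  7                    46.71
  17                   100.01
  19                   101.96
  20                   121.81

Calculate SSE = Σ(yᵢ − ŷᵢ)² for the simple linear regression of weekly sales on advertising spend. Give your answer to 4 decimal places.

144.1377

n = 6, Σx = 70, Σy = 436.14, Σxy = 6636.39, Σx² = 1124, Σy² = 39645.1456
Sxx = Σx² − (Σx)²/n = 1124 − 816.666667 = 307.333333
Sxy = Σxy − (Σx)(Σy)/n = 6636.39 − 5088.3 = 1548.09
Syy = Σy² − (Σy)²/n = 39645.1456 − 31703.0166 = 7942.129
b = Sxy/Sxx = 1548.09/307.333333 = 5.037169
SSE = Syy − b·Sxy = 7942.129 − 5.037169·1548.09 = 144.137737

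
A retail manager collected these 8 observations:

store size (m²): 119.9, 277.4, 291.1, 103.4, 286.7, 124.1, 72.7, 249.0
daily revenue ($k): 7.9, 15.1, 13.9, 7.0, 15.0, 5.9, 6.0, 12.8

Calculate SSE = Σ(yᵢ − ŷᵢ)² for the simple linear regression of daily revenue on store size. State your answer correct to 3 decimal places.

n = 8, Σx = 1524.3, Σy = 83.6, Σxy = 18562.13, Σx² = 351641.53, Σy² = 992.28
Sxx = Σx² − (Σx)²/n = 351641.53 − 290436.31125 = 61205.21875
Sxy = Σxy − (Σx)(Σy)/n = 18562.13 − 15928.935 = 2633.195
Syy = Σy² − (Σy)²/n = 992.28 − 873.62 = 118.66
b = Sxy/Sxx = 2633.195/61205.21875 = 0.043022
SSE = Syy − b·Sxy = 118.66 − 0.043022·2633.195 = 5.373649

5.374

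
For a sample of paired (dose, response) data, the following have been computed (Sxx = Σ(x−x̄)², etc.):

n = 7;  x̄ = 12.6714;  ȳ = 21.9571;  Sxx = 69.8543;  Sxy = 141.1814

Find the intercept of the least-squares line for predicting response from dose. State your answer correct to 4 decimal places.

b = Sxy/Sxx = 141.1814/69.8543 = 2.021084
a = ȳ − b·x̄ = 21.9571 − 2.021084·12.6714 = -3.652862

-3.6529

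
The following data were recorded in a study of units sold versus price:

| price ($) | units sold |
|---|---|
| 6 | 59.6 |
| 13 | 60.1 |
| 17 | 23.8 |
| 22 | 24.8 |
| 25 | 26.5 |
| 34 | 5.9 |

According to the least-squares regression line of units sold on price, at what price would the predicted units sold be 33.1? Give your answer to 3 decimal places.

19.674

n = 6, Σx = 117, Σy = 200.7, Σxy = 2952.2, Σx² = 2759
Sxx = Σx² − (Σx)²/n = 2759 − 2281.5 = 477.5
Sxy = Σxy − (Σx)(Σy)/n = 2952.2 − 3913.65 = -961.45
b = Sxy/Sxx = -961.45/477.5 = -2.013508
a = ȳ − b·x̄ = 33.45 − (-2.013508)·19.5 = 72.713403
Set a + b·x = 33.1: x = (33.1 − 72.713403) / (-2.013508) = 19.673826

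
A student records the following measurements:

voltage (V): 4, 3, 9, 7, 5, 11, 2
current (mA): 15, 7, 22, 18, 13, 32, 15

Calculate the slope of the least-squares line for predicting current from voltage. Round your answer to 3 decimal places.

n = 7, Σx = 41, Σy = 122, Σxy = 852, Σx² = 305
Sxx = Σx² − (Σx)²/n = 305 − 240.142857 = 64.857143
Sxy = Σxy − (Σx)(Σy)/n = 852 − 714.571429 = 137.428571
b = Sxy/Sxx = 137.428571/64.857143 = 2.118943

2.119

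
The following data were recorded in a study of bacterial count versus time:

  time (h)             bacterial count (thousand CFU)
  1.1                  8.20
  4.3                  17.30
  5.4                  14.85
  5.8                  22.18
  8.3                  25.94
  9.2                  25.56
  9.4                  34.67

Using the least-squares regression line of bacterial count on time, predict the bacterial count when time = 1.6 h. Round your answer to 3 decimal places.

n = 7, Σx = 43.5, Σy = 148.7, Σxy = 1068.596, Σx² = 324.39
Sxx = Σx² − (Σx)²/n = 324.39 − 270.321429 = 54.068571
Sxy = Σxy − (Σx)(Σy)/n = 1068.596 − 924.064286 = 144.531714
b = Sxy/Sxx = 144.531714/54.068571 = 2.673119
a = ȳ − b·x̄ = 21.242857 − 2.673119·6.214286 = 4.631333
ŷ(1.6) = a + b·1.6 = 4.631333 + 2.673119·1.6 = 8.908323

8.908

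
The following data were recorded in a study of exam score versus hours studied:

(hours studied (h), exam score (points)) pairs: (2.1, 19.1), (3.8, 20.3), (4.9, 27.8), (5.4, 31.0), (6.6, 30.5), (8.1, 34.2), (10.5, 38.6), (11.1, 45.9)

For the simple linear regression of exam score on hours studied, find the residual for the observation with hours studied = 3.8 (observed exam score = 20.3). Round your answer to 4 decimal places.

-3.1230

n = 8, Σx = 52.5, Σy = 247.4, Σxy = 1813.98, Σx² = 414.65
Sxx = Σx² − (Σx)²/n = 414.65 − 344.53125 = 70.11875
Sxy = Σxy − (Σx)(Σy)/n = 1813.98 − 1623.5625 = 190.4175
b = Sxy/Sxx = 190.4175/70.11875 = 2.715643
a = ȳ − b·x̄ = 30.925 − 2.715643·6.5625 = 13.103592
ŷ(3.8) = 13.103592 + 2.715643·3.8 = 23.423036
residual = y − ŷ = 20.3 − 23.423036 = -3.123036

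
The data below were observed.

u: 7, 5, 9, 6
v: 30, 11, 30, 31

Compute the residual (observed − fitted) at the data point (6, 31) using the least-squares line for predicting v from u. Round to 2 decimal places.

8.29

n = 4, Σx = 27, Σy = 102, Σxy = 721, Σx² = 191
Sxx = Σx² − (Σx)²/n = 191 − 182.25 = 8.75
Sxy = Σxy − (Σx)(Σy)/n = 721 − 688.5 = 32.5
b = Sxy/Sxx = 32.5/8.75 = 3.714286
a = ȳ − b·x̄ = 25.5 − 3.714286·6.75 = 0.428571
ŷ(6) = 0.428571 + 3.714286·6 = 22.714286
residual = y − ŷ = 31 − 22.714286 = 8.285714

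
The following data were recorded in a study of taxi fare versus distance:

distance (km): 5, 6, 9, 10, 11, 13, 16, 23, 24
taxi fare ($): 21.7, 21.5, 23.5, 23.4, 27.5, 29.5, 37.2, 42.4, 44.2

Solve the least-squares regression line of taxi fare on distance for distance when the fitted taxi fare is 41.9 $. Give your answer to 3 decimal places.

n = 9, Σx = 117, Σy = 270.9, Σxy = 4000.2, Σx² = 1893
Sxx = Σx² − (Σx)²/n = 1893 − 1521 = 372
Sxy = Σxy − (Σx)(Σy)/n = 4000.2 − 3521.7 = 478.5
b = Sxy/Sxx = 478.5/372 = 1.286290
a = ȳ − b·x̄ = 30.1 − 1.286290·13 = 13.378226
Set a + b·x = 41.9: x = (41.9 − 13.378226) / 1.286290 = 22.173668

22.174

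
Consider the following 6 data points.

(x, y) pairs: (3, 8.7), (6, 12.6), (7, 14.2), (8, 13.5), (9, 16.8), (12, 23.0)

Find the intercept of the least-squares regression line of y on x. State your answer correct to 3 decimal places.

n = 6, Σx = 45, Σy = 88.8, Σxy = 736.3, Σx² = 383
Sxx = Σx² − (Σx)²/n = 383 − 337.5 = 45.5
Sxy = Σxy − (Σx)(Σy)/n = 736.3 − 666 = 70.3
b = Sxy/Sxx = 70.3/45.5 = 1.545055
a = ȳ − b·x̄ = 14.8 − 1.545055·7.5 = 3.212088

3.212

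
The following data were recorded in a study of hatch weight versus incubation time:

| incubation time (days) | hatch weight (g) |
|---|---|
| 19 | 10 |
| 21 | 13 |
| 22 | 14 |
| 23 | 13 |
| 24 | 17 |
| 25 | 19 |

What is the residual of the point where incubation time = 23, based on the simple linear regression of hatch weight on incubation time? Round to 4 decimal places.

-2.2571

n = 6, Σx = 134, Σy = 86, Σxy = 1953, Σx² = 3016
Sxx = Σx² − (Σx)²/n = 3016 − 2992.666667 = 23.333333
Sxy = Σxy − (Σx)(Σy)/n = 1953 − 1920.666667 = 32.333333
b = Sxy/Sxx = 32.333333/23.333333 = 1.385714
a = ȳ − b·x̄ = 14.333333 − 1.385714·22.333333 = -16.614286
ŷ(23) = -16.614286 + 1.385714·23 = 15.257143
residual = y − ŷ = 13 − 15.257143 = -2.257143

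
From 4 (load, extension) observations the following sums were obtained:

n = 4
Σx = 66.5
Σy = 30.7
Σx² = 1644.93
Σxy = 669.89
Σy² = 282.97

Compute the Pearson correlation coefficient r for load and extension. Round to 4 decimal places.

Sxx = Σx² − (Σx)²/n = 1644.93 − 1105.5625 = 539.3675
Sxy = Σxy − (Σx)(Σy)/n = 669.89 − 510.3875 = 159.5025
Syy = Σy² − (Σy)²/n = 282.97 − 235.6225 = 47.3475
r = Sxy/√(Sxx·Syy) = 159.5025/√(25537.702706) = 159.5025/159.805202 = 0.998106

0.9981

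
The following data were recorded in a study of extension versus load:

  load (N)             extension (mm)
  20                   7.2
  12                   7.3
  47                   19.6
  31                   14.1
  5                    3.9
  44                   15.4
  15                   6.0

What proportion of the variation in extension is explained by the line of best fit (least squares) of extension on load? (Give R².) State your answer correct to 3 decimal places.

n = 7, Σx = 174, Σy = 73.5, Σxy = 2377, Σx² = 5900, Σy² = 976.47
Sxx = Σx² − (Σx)²/n = 5900 − 4325.142857 = 1574.857143
Sxy = Σxy − (Σx)(Σy)/n = 2377 − 1827 = 550
Syy = Σy² − (Σy)²/n = 976.47 − 771.75 = 204.72
R² = Sxy²/(Sxx·Syy) = (550)²/(1574.857143·204.72) = 0.938262

0.938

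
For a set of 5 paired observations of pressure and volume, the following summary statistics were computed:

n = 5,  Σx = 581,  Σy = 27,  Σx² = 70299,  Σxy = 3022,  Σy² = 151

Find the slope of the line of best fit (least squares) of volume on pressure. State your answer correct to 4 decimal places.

-0.0414

Sxx = Σx² − (Σx)²/n = 70299 − 67512.2 = 2786.8
Sxy = Σxy − (Σx)(Σy)/n = 3022 − 3137.4 = -115.4
b = Sxy/Sxx = -115.4/2786.8 = -0.041410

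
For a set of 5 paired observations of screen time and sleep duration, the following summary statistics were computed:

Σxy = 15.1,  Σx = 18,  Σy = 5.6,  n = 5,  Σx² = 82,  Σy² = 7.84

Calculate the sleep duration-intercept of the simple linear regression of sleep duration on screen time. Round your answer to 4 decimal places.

Sxx = Σx² − (Σx)²/n = 82 − 64.8 = 17.2
Sxy = Σxy − (Σx)(Σy)/n = 15.1 − 20.16 = -5.06
b = Sxy/Sxx = -5.06/17.2 = -0.294186
a = ȳ − b·x̄ = 1.12 − (-0.294186)·3.6 = 2.179070

2.1791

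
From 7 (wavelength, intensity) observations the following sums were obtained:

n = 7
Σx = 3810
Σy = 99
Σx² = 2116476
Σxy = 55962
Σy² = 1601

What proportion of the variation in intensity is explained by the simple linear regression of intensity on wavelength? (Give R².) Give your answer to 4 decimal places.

0.5028

Sxx = Σx² − (Σx)²/n = 2116476 − 2073728.571429 = 42747.428571
Sxy = Σxy − (Σx)(Σy)/n = 55962 − 53884.285714 = 2077.714286
Syy = Σy² − (Σy)²/n = 1601 − 1400.142857 = 200.857143
R² = Sxy²/(Sxx·Syy) = (2077.714286)²/(42747.428571·200.857143) = 0.502776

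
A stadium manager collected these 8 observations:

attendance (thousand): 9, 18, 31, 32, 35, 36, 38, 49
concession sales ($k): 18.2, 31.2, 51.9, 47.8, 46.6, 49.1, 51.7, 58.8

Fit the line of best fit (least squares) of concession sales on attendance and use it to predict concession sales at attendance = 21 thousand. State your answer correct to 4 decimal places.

n = 8, Σx = 248, Σy = 355.3, Σxy = 12108.3, Σx² = 8756
Sxx = Σx² − (Σx)²/n = 8756 − 7688 = 1068
Sxy = Σxy − (Σx)(Σy)/n = 12108.3 − 11014.3 = 1094
b = Sxy/Sxx = 1094/1068 = 1.024345
a = ȳ − b·x̄ = 44.4125 − 1.024345·31 = 12.657818
ŷ(21) = a + b·21 = 12.657818 + 1.024345·21 = 34.169054

34.1691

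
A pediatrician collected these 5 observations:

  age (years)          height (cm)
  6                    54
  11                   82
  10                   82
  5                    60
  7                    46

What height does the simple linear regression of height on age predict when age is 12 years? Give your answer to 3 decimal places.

n = 5, Σx = 39, Σy = 324, Σxy = 2668, Σx² = 331
Sxx = Σx² − (Σx)²/n = 331 − 304.2 = 26.8
Sxy = Σxy − (Σx)(Σy)/n = 2668 − 2527.2 = 140.8
b = Sxy/Sxx = 140.8/26.8 = 5.253731
a = ȳ − b·x̄ = 64.8 − 5.253731·7.8 = 23.820896
ŷ(12) = a + b·12 = 23.820896 + 5.253731·12 = 86.865672

86.866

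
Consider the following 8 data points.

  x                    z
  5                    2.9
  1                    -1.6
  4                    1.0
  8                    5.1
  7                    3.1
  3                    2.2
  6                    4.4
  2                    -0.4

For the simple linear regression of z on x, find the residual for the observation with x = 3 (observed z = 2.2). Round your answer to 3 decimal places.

n = 8, Σx = 36, Σy = 16.7, Σxy = 111.6, Σx² = 204
Sxx = Σx² − (Σx)²/n = 204 − 162 = 42
Sxy = Σxy − (Σx)(Σy)/n = 111.6 − 75.15 = 36.45
b = Sxy/Sxx = 36.45/42 = 0.867857
a = ȳ − b·x̄ = 2.0875 − 0.867857·4.5 = -1.817857
ŷ(3) = -1.817857 + 0.867857·3 = 0.785714
residual = y − ŷ = 2.2 − 0.785714 = 1.414286

1.414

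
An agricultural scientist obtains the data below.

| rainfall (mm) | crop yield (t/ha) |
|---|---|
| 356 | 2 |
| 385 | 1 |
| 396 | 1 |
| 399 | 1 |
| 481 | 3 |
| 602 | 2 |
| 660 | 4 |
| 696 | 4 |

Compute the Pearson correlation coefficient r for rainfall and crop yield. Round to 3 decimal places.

n = 8, Σx = 3975, Σy = 18, Σxy = 9963, Σx² = 2104759, Σy² = 52
Sxx = Σx² − (Σx)²/n = 2104759 − 1975078.125 = 129680.875
Sxy = Σxy − (Σx)(Σy)/n = 9963 − 8943.75 = 1019.25
Syy = Σy² − (Σy)²/n = 52 − 40.5 = 11.5
r = Sxy/√(Sxx·Syy) = 1019.25/√(1491330.0625) = 1019.25/1221.200255 = 0.834630

0.835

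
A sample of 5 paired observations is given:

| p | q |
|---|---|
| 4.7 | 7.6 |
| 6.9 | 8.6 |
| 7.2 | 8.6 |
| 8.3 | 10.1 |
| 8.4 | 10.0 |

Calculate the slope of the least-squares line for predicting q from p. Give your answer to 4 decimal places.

n = 5, Σx = 35.5, Σy = 44.9, Σxy = 324.81, Σx² = 260.99
Sxx = Σx² − (Σx)²/n = 260.99 − 252.05 = 8.94
Sxy = Σxy − (Σx)(Σy)/n = 324.81 − 318.79 = 6.02
b = Sxy/Sxx = 6.02/8.94 = 0.673378

0.6734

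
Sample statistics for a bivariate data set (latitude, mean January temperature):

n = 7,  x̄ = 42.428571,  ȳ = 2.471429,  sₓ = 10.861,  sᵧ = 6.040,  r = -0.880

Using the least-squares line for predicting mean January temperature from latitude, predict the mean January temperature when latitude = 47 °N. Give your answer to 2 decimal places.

b = r · sᵧ/sₓ = -0.88 · 6.04/10.861 = -0.489384
a = ȳ − b·x̄ = 2.471429 − (-0.489384)·42.428571 = 23.235294
ŷ(47) = a + b·47 = 23.235294 + (-0.489384)·47 = 0.234245

0.23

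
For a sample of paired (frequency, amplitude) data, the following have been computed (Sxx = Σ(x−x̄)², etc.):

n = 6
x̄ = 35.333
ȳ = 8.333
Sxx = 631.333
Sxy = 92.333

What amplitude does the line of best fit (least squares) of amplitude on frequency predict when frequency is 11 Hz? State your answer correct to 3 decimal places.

b = Sxy/Sxx = 92.333/631.333 = 0.146251
a = ȳ − b·x̄ = 8.333 − 0.146251·35.333 = 3.165518
ŷ(11) = a + b·11 = 3.165518 + 0.146251·11 = 4.774278

4.774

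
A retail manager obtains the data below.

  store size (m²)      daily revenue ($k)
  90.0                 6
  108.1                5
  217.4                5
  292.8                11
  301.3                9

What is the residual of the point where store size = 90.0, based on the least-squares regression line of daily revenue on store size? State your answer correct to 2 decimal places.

n = 5, Σx = 1009.6, Σy = 36, Σxy = 8100, Σx² = 243561.9
Sxx = Σx² − (Σx)²/n = 243561.9 − 203858.432 = 39703.468
Sxy = Σxy − (Σx)(Σy)/n = 8100 − 7269.12 = 830.88
b = Sxy/Sxx = 830.88/39703.468 = 0.020927
a = ȳ − b·x̄ = 7.2 − 0.020927·201.92 = 2.974392
ŷ(90.0) = 2.974392 + 0.020927·90 = 4.857835
residual = y − ŷ = 6 − 4.857835 = 1.142165

1.14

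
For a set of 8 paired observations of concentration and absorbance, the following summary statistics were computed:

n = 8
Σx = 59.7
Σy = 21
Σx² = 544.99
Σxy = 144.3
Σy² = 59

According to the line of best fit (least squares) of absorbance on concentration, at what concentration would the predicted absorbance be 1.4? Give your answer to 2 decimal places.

17.28

Sxx = Σx² − (Σx)²/n = 544.99 − 445.51125 = 99.47875
Sxy = Σxy − (Σx)(Σy)/n = 144.3 − 156.7125 = -12.4125
b = Sxy/Sxx = -12.4125/99.47875 = -0.124775
a = ȳ − b·x̄ = 2.625 − (-0.124775)·7.4625 = 3.556136
Set a + b·x = 1.4: x = (1.4 − 3.556136) / (-0.124775) = 17.280141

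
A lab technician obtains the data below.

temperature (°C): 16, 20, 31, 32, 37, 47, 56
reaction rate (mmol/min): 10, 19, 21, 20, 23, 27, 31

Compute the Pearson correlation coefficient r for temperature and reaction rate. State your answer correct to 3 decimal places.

0.947

n = 7, Σx = 239, Σy = 151, Σxy = 5687, Σx² = 9355, Σy² = 3521
Sxx = Σx² − (Σx)²/n = 9355 − 8160.142857 = 1194.857143
Sxy = Σxy − (Σx)(Σy)/n = 5687 − 5155.571429 = 531.428571
Syy = Σy² − (Σy)²/n = 3521 − 3257.285714 = 263.714286
r = Sxy/√(Sxx·Syy) = 531.428571/√(315100.897959) = 531.428571/561.338488 = 0.946717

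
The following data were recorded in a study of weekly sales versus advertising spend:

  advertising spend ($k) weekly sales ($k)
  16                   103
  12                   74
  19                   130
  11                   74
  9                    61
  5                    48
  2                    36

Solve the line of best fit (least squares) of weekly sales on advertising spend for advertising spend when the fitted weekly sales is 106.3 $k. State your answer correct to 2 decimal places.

n = 7, Σx = 74, Σy = 526, Σxy = 6681, Σx² = 992
Sxx = Σx² − (Σx)²/n = 992 − 782.285714 = 209.714286
Sxy = Σxy − (Σx)(Σy)/n = 6681 − 5560.571429 = 1120.428571
b = Sxy/Sxx = 1120.428571/209.714286 = 5.342643
a = ȳ − b·x̄ = 75.142857 − 5.342643·10.571429 = 18.663488
Set a + b·x = 106.3: x = (106.3 − 18.663488) / 5.342643 = 16.403213

16.40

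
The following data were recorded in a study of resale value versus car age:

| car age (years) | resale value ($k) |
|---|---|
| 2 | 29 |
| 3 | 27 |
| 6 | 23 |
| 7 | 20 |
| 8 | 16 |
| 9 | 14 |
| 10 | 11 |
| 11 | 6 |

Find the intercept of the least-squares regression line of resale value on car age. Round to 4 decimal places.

35.2639

n = 8, Σx = 56, Σy = 146, Σxy = 847, Σx² = 464
Sxx = Σx² − (Σx)²/n = 464 − 392 = 72
Sxy = Σxy − (Σx)(Σy)/n = 847 − 1022 = -175
b = Sxy/Sxx = -175/72 = -2.430556
a = ȳ − b·x̄ = 18.25 − (-2.430556)·7 = 35.263889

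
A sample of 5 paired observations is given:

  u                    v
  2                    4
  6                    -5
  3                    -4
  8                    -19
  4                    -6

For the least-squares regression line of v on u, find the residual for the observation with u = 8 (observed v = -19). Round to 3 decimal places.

n = 5, Σx = 23, Σy = -30, Σxy = -210, Σx² = 129
Sxx = Σx² − (Σx)²/n = 129 − 105.8 = 23.2
Sxy = Σxy − (Σx)(Σy)/n = -210 − (-138) = -72
b = Sxy/Sxx = -72/23.2 = -3.103448
a = ȳ − b·x̄ = -6 − (-3.103448)·4.6 = 8.275862
ŷ(8) = 8.275862 + (-3.103448)·8 = -16.551724
residual = y − ŷ = -19 − (-16.551724) = -2.448276

-2.448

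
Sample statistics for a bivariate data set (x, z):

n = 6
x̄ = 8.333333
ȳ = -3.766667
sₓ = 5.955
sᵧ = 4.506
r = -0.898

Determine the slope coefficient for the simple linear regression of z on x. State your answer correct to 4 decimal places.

-0.6795

b = r · sᵧ/sₓ = -0.898 · 4.506/5.955 = -0.679494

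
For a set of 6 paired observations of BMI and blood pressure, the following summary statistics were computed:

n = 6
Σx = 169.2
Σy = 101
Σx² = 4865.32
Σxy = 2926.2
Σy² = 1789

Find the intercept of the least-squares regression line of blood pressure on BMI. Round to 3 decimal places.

-6.597

Sxx = Σx² − (Σx)²/n = 4865.32 − 4771.44 = 93.88
Sxy = Σxy − (Σx)(Σy)/n = 2926.2 − 2848.2 = 78
b = Sxy/Sxx = 78/93.88 = 0.830848
a = ȳ − b·x̄ = 16.833333 − 0.830848·28.2 = -6.596577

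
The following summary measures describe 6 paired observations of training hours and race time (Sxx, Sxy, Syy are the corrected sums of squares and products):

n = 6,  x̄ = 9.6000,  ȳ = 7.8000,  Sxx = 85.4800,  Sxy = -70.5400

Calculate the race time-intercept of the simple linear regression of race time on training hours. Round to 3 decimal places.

15.722

b = Sxy/Sxx = -70.54/85.48 = -0.825222
a = ȳ − b·x̄ = 7.8 − (-0.825222)·9.6 = 15.722134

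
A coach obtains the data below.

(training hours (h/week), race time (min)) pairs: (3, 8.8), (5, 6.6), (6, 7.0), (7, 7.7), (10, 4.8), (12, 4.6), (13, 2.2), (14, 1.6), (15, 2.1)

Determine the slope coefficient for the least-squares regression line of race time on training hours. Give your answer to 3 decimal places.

n = 9, Σx = 85, Σy = 45.4, Σxy = 341, Σx² = 953
Sxx = Σx² − (Σx)²/n = 953 − 802.777778 = 150.222222
Sxy = Σxy − (Σx)(Σy)/n = 341 − 428.777778 = -87.777778
b = Sxy/Sxx = -87.777778/150.222222 = -0.584320

-0.584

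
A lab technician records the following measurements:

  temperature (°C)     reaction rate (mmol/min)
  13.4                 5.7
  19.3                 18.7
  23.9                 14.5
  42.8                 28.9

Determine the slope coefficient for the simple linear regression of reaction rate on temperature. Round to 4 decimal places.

n = 4, Σx = 99.4, Σy = 67.8, Σxy = 2020.76, Σx² = 2955.1
Sxx = Σx² − (Σx)²/n = 2955.1 − 2470.09 = 485.01
Sxy = Σxy − (Σx)(Σy)/n = 2020.76 − 1684.83 = 335.93
b = Sxy/Sxx = 335.93/485.01 = 0.692625

0.6926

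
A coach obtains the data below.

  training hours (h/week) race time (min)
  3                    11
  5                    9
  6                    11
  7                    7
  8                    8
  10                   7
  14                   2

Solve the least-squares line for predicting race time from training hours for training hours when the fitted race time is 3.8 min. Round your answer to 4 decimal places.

12.7042

n = 7, Σx = 53, Σy = 55, Σxy = 355, Σx² = 479
Sxx = Σx² − (Σx)²/n = 479 − 401.285714 = 77.714286
Sxy = Σxy − (Σx)(Σy)/n = 355 − 416.428571 = -61.428571
b = Sxy/Sxx = -61.428571/77.714286 = -0.790441
a = ȳ − b·x̄ = 7.857143 − (-0.790441)·7.571429 = 13.841912
Set a + b·x = 3.8: x = (3.8 − 13.841912) / (-0.790441) = 12.704186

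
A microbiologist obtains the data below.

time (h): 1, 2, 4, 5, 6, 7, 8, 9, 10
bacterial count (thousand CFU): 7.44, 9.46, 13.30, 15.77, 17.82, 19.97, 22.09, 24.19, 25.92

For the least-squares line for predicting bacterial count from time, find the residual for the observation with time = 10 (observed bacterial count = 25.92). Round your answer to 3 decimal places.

n = 9, Σx = 52, Σy = 155.96, Σxy = 1058.75, Σx² = 376
Sxx = Σx² − (Σx)²/n = 376 − 300.444444 = 75.555556
Sxy = Σxy − (Σx)(Σy)/n = 1058.75 − 901.102222 = 157.647778
b = Sxy/Sxx = 157.647778/75.555556 = 2.086515
a = ȳ − b·x̄ = 17.328889 − 2.086515·5.777778 = 5.273471
ŷ(10) = 5.273471 + 2.086515·10 = 26.138618
residual = y − ŷ = 25.92 − 26.138618 = -0.218618

-0.219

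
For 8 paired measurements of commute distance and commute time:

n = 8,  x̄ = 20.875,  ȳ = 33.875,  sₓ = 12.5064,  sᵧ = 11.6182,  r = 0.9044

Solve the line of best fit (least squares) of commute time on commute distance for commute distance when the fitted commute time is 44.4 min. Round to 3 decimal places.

b = r · sᵧ/sₓ = 0.9044 · 11.6182/12.5064 = 0.840170
a = ȳ − b·x̄ = 33.875 − 0.840170·20.875 = 16.336455
Set a + b·x = 44.4: x = (44.4 − 16.336455) / 0.840170 = 33.402229

33.402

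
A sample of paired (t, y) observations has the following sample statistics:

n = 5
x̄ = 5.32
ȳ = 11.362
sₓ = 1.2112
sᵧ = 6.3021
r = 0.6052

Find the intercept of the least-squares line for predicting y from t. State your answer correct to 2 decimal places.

-5.39

b = r · sᵧ/sₓ = 0.6052 · 6.3021/1.2112 = 3.148969
a = ȳ − b·x̄ = 11.362 − 3.148969·5.32 = -5.390514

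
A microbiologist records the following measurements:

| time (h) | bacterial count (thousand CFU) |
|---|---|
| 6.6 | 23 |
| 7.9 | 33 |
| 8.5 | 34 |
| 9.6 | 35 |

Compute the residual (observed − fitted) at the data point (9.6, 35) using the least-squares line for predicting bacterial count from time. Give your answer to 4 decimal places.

n = 4, Σx = 32.6, Σy = 125, Σxy = 1037.5, Σx² = 270.38
Sxx = Σx² − (Σx)²/n = 270.38 − 265.69 = 4.69
Sxy = Σxy − (Σx)(Σy)/n = 1037.5 − 1018.75 = 18.75
b = Sxy/Sxx = 18.75/4.69 = 3.997868
a = ȳ − b·x̄ = 31.25 − 3.997868·8.15 = -1.332623
ŷ(9.6) = -1.332623 + 3.997868·9.6 = 37.046908
residual = y − ŷ = 35 − 37.046908 = -2.046908

-2.0469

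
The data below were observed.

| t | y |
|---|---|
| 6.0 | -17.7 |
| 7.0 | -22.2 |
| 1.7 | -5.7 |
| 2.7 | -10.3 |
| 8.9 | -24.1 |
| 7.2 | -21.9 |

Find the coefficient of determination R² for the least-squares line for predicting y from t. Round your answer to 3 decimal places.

0.973

n = 6, Σx = 33.5, Σy = -101.9, Σxy = -671.27, Σx² = 226.23, Σy² = 2005.13
Sxx = Σx² − (Σx)²/n = 226.23 − 187.041667 = 39.188333
Sxy = Σxy − (Σx)(Σy)/n = -671.27 − (-568.941667) = -102.328333
Syy = Σy² − (Σy)²/n = 2005.13 − 1730.601667 = 274.528333
R² = Sxy²/(Sxx·Syy) = (-102.328333)²/(39.188333·274.528333) = 0.973302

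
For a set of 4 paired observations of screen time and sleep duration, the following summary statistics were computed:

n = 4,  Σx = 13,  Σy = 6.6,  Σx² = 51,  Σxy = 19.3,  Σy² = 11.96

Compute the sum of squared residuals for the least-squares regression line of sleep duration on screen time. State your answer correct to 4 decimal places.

0.5417

Sxx = Σx² − (Σx)²/n = 51 − 42.25 = 8.75
Sxy = Σxy − (Σx)(Σy)/n = 19.3 − 21.45 = -2.15
Syy = Σy² − (Σy)²/n = 11.96 − 10.89 = 1.07
b = Sxy/Sxx = -2.15/8.75 = -0.245714
SSE = Syy − b·Sxy = 1.07 − (-0.245714)·(-2.15) = 0.541714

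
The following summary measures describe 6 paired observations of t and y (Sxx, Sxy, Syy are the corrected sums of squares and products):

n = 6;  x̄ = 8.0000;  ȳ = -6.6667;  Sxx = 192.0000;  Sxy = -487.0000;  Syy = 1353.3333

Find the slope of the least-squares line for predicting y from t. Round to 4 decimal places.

b = Sxy/Sxx = -487/192 = -2.536458

-2.5365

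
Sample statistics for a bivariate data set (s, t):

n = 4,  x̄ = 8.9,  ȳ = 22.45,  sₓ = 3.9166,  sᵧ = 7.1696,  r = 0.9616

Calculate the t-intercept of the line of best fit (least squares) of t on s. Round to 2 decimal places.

6.78

b = r · sᵧ/sₓ = 0.9616 · 7.1696/3.9166 = 1.760274
a = ȳ − b·x̄ = 22.45 − 1.760274·8.9 = 6.783565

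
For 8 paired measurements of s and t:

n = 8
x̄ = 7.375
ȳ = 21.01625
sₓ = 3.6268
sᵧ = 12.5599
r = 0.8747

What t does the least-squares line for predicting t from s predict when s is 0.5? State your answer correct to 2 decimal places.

b = r · sᵧ/sₓ = 0.8747 · 12.5599/3.6268 = 3.029156
a = ȳ − b·x̄ = 21.01625 − 3.029156·7.375 = -1.323779
ŷ(0.5) = a + b·0.5 = -1.323779 + 3.029156·0.5 = 0.190800

0.19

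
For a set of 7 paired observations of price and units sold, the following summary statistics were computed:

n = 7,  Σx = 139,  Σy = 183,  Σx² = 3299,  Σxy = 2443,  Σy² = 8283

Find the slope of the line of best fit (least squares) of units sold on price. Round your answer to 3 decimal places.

-2.210

Sxx = Σx² − (Σx)²/n = 3299 − 2760.142857 = 538.857143
Sxy = Σxy − (Σx)(Σy)/n = 2443 − 3633.857143 = -1190.857143
b = Sxy/Sxx = -1190.857143/538.857143 = -2.209968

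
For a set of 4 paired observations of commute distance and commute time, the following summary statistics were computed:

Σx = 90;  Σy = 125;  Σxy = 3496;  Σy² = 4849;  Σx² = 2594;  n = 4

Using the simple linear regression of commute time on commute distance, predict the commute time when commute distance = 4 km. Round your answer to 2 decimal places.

9.03

Sxx = Σx² − (Σx)²/n = 2594 − 2025 = 569
Sxy = Σxy − (Σx)(Σy)/n = 3496 − 2812.5 = 683.5
b = Sxy/Sxx = 683.5/569 = 1.201230
a = ȳ − b·x̄ = 31.25 − 1.201230·22.5 = 4.222320
ŷ(4) = a + b·4 = 4.222320 + 1.201230·4 = 9.027241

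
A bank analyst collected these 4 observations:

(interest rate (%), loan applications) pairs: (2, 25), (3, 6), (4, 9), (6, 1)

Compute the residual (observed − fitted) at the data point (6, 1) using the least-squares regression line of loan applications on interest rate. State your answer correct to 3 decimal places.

2.000

n = 4, Σx = 15, Σy = 41, Σxy = 110, Σx² = 65
Sxx = Σx² − (Σx)²/n = 65 − 56.25 = 8.75
Sxy = Σxy − (Σx)(Σy)/n = 110 − 153.75 = -43.75
b = Sxy/Sxx = -43.75/8.75 = -5
a = ȳ − b·x̄ = 10.25 − (-5)·3.75 = 29
ŷ(6) = 29 + (-5)·6 = -1
residual = y − ŷ = 1 − (-1) = 2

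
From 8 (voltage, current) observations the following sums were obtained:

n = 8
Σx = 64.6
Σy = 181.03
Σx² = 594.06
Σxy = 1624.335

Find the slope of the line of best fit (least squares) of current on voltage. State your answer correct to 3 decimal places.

2.244

Sxx = Σx² − (Σx)²/n = 594.06 − 521.645 = 72.415
Sxy = Σxy − (Σx)(Σy)/n = 1624.335 − 1461.81725 = 162.51775
b = Sxy/Sxx = 162.51775/72.415 = 2.244255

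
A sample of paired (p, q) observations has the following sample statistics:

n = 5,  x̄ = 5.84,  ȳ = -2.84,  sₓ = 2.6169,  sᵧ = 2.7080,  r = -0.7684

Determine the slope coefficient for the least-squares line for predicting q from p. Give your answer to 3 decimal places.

b = r · sᵧ/sₓ = -0.7684 · 2.708/2.6169 = -0.795150

-0.795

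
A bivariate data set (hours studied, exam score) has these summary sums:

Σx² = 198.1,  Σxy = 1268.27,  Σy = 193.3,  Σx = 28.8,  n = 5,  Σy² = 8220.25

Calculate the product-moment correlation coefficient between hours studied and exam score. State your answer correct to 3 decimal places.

0.998

Sxx = Σx² − (Σx)²/n = 198.1 − 165.888 = 32.212
Sxy = Σxy − (Σx)(Σy)/n = 1268.27 − 1113.408 = 154.862
Syy = Σy² − (Σy)²/n = 8220.25 − 7472.978 = 747.272
r = Sxy/√(Sxx·Syy) = 154.862/√(24071.125664) = 154.862/155.148721 = 0.998152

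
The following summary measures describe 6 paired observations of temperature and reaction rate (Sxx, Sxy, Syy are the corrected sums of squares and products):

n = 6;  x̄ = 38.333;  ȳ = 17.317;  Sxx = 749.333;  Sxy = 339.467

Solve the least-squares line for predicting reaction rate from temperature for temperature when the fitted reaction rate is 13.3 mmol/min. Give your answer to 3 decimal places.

29.466

b = Sxy/Sxx = 339.467/749.333 = 0.453026
a = ȳ − b·x̄ = 17.317 − 0.453026·38.333 = -0.048829
Set a + b·x = 13.3: x = (13.3 − (-0.048829)) / 0.453026 = 29.465951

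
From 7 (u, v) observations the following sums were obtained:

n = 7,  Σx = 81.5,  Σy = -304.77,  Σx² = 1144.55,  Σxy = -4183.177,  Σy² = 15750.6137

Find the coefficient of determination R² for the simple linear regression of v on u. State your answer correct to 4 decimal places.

Sxx = Σx² − (Σx)²/n = 1144.55 − 948.892857 = 195.657143
Sxy = Σxy − (Σx)(Σy)/n = -4183.177 − (-3548.393571) = -634.783429
Syy = Σy² − (Σy)²/n = 15750.6137 − 13269.250414 = 2481.363286
R² = Sxy²/(Sxx·Syy) = (-634.783429)²/(195.657143·2481.363286) = 0.829975

0.8300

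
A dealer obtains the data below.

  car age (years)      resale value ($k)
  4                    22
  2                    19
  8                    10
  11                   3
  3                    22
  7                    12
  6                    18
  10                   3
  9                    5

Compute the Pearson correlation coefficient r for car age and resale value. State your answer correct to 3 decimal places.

n = 9, Σx = 60, Σy = 114, Σxy = 572, Σx² = 480, Σy² = 1940
Sxx = Σx² − (Σx)²/n = 480 − 400 = 80
Sxy = Σxy − (Σx)(Σy)/n = 572 − 760 = -188
Syy = Σy² − (Σy)²/n = 1940 − 1444 = 496
r = Sxy/√(Sxx·Syy) = -188/√(39680) = -188/199.198394 = -0.943783

-0.944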